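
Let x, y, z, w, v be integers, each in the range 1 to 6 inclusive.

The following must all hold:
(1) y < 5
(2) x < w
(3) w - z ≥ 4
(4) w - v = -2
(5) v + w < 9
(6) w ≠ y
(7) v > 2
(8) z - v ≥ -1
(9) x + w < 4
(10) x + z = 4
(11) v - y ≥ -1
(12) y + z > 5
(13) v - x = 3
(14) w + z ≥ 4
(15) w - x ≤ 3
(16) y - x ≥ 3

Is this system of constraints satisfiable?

Unsatisfiable

Constraints 3, 8, 11, 15, and 16 give w − z ≥ 4, z − v ≥ -1, v − y ≥ -1, y − x ≥ 3, x − w ≥ -3.
Adding all 5 inequalities: the left sides telescope to 0, and the right sides sum to 4 + (-1) + (-1) + 3 + (-3) = 2. So 0 ≥ 2, which is false.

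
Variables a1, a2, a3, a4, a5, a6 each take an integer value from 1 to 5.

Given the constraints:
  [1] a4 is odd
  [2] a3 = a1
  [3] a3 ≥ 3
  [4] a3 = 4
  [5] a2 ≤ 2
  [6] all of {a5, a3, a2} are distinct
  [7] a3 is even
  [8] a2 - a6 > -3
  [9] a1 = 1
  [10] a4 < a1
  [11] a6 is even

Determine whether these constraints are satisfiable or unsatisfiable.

Unsatisfiable

Constraint 4 fixes a3 = 4 and constraint 9 fixes a1 = 1, but constraint 2 requires a3 = a1. Since 4 ≠ 1, contradiction.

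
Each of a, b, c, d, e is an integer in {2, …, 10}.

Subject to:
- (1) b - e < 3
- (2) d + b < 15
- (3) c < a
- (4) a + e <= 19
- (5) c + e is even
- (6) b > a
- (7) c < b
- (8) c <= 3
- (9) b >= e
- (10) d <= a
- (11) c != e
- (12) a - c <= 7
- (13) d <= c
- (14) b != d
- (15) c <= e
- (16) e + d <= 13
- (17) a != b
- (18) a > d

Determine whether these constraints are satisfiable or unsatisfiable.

The assignment a = 9, b = 10, c = 2, d = 2, e = 8 works:
  constraint 1 holds since b - e = 2.
  constraint 2 holds since d + b = 12.
The rest check out directly.

Satisfiable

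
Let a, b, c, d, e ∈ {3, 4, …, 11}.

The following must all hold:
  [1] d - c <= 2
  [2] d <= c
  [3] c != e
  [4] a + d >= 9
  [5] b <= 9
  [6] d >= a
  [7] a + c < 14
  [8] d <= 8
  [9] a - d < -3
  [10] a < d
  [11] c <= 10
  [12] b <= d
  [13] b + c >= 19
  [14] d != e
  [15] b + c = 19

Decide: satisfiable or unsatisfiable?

Unsatisfiable

From constraints 8 and 12: b ≤ d ≤ 8. From constraint 11: c ≤ 10. Hence b + c ≤ 18. But constraint 13 requires b + c ≥ 19, and 19 > 18. Contradiction.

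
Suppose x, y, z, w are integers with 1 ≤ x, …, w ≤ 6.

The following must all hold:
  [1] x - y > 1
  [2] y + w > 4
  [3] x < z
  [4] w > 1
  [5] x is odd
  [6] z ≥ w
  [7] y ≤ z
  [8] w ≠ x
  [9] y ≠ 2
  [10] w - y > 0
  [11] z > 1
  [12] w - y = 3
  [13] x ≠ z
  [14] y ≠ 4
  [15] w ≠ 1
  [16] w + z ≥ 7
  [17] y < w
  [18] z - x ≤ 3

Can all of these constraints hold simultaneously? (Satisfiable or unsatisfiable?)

Satisfiable

Try x = 3, y = 1, z = 4, w = 4.
Check constraint 1: x - y = 2; constraint 2: y + w = 5. The remaining constraints are straightforward to verify.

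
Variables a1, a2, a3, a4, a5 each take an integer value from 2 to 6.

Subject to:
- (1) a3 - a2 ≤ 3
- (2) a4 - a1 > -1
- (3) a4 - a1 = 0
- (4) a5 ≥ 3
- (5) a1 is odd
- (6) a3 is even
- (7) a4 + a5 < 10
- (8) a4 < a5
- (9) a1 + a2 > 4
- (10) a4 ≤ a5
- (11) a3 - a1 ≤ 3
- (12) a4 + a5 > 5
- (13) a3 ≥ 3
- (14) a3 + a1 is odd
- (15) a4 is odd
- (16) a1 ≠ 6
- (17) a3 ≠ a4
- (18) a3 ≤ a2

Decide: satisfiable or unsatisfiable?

Setting (a1, a2, a3, a4, a5) = (3, 4, 4, 3, 5) satisfies everything: constraint 1: a3 - a2 = 0; constraint 2: a4 - a1 = 0; constraint 3: a4 - a1 = 0, and the others follow.

Satisfiable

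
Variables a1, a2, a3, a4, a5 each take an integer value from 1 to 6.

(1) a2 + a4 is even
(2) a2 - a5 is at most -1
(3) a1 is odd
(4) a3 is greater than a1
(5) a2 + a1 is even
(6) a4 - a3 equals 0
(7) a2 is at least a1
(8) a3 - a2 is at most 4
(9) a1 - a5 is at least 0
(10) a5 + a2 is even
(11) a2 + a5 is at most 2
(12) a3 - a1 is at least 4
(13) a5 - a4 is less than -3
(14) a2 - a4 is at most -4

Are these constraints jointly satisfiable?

Unsatisfiable

Constraints 2, 8, 9, and 12 give a3 − a1 ≥ 4, a1 − a5 ≥ 0, a5 − a2 ≥ 1, a2 − a3 ≥ -4.
Adding all 4 inequalities: the left sides telescope to 0, and the right sides sum to 4 + 0 + 1 + (-4) = 1. So 0 ≥ 1, which is false.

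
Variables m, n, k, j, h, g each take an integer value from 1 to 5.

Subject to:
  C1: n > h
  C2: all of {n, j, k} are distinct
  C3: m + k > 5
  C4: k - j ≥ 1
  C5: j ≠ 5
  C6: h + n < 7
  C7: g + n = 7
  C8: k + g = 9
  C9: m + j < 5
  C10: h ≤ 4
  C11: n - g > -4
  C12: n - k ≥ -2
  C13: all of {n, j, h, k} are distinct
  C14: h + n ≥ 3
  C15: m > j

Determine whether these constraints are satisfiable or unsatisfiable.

Satisfiable

Setting (m, n, k, j, h, g) = (3, 3, 5, 1, 2, 4) satisfies everything: constraint 3: m + k = 8; constraint 4: k - j = 4, and the others follow.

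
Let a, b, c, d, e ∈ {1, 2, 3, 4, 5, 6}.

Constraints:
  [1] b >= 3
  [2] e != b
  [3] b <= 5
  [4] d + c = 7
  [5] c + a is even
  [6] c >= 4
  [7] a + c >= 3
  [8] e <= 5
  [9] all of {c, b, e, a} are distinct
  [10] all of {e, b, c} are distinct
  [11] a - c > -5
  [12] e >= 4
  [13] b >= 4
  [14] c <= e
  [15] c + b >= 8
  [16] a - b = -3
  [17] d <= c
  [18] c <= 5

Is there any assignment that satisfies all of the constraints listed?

Constraints 3, 6, 8, 12, 13, and 18 confine each of e, b, c to the 2 values {4, 5}.
Constraint 10 requires all 3 of them to be distinct, but only 2 values are available — impossible by the pigeonhole principle.

Unsatisfiable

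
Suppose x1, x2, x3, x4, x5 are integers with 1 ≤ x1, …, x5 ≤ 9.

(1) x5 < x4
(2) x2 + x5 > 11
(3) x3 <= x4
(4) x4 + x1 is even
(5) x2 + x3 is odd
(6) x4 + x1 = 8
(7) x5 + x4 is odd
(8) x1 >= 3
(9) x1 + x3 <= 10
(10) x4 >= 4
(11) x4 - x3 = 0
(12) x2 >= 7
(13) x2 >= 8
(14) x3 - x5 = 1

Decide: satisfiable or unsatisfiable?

Setting (x1, x2, x3, x4, x5) = (3, 8, 5, 5, 4) satisfies everything: constraint 2: x2 + x5 = 12; constraint 6: x4 + x1 = 8, and the others follow.

Satisfiable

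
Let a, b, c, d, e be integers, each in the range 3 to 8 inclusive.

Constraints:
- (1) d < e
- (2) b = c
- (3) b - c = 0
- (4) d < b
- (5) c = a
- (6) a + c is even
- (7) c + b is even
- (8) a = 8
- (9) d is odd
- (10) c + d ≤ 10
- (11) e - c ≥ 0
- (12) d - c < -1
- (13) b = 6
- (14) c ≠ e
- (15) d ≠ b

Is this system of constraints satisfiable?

Constraint 13 fixes b = 6 and constraint 8 fixes a = 8. Constraints 2 and 5 give b = c = a, so b = a. But 6 ≠ 8 — contradiction.

Unsatisfiable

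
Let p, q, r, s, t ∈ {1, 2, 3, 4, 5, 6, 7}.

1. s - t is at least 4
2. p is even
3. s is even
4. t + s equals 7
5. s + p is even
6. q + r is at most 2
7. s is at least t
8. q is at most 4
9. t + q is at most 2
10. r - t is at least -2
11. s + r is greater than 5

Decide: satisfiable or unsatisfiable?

Take p = 2, q = 1, r = 1, s = 6, t = 1. Then constraint 1: s - t = 5; constraint 4: t + s = 7; constraint 6: q + r = 2, and every other listed constraint is also met.

Satisfiable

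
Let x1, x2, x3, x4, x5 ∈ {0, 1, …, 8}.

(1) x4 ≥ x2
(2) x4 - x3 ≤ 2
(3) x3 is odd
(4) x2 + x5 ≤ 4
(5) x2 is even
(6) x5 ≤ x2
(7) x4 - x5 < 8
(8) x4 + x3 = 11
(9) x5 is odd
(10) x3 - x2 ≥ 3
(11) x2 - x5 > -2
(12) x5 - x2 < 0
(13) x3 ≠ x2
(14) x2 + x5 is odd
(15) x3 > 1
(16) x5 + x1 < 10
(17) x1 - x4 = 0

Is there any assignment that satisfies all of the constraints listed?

The assignment x1 = 6, x2 = 2, x3 = 5, x4 = 6, x5 = 1 works:
  constraint 2 holds since x4 - x3 = 1.
  constraint 4 holds since x2 + x5 = 3.
  constraint 7 holds since x4 - x5 = 5.
The rest check out directly.

Satisfiable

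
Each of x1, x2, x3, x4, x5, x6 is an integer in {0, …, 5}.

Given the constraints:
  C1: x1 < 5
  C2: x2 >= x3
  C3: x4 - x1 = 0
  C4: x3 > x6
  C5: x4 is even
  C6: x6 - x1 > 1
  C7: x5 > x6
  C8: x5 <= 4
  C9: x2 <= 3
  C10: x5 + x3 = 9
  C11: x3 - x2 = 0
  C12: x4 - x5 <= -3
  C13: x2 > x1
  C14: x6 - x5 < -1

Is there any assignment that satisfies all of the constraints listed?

Unsatisfiable

From constraint 8: x5 ≤ 4. From constraints 2 and 9: x3 ≤ x2 ≤ 3. Hence x5 + x3 ≤ 7. But constraint 10 requires x5 + x3 = 9, and 9 > 7. Contradiction.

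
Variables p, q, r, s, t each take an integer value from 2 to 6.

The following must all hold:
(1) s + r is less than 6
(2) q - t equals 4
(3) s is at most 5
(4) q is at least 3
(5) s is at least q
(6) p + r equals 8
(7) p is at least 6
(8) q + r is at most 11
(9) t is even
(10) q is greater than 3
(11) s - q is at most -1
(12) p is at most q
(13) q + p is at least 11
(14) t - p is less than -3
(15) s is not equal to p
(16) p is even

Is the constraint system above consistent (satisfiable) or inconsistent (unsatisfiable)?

Unsatisfiable

From constraints 7 and 12: q ≥ p and p ≥ 6, so q ≥ 6. From constraints 3 and 5: q ≤ s and s ≤ 5, so q ≤ 5. But 5 < 6, so no value of q works.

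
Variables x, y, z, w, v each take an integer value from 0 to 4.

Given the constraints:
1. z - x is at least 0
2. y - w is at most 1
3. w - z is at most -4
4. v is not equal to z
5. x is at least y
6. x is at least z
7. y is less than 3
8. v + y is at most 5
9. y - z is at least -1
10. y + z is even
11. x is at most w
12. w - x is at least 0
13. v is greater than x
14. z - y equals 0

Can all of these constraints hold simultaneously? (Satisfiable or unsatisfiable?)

Unsatisfiable

Constraints 2, 3, and 9 give w − y ≥ -1, y − z ≥ -1, z − w ≥ 4.
Adding all 3 inequalities: the left sides telescope to 0, and the right sides sum to (-1) + (-1) + 4 = 2. So 0 ≥ 2, which is false.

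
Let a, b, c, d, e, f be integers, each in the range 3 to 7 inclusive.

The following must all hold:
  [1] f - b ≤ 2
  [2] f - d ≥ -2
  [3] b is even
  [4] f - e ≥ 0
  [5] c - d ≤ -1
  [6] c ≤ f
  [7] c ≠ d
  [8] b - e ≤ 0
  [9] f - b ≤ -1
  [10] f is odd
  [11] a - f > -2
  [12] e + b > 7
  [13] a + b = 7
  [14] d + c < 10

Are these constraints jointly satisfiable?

Unsatisfiable

Constraints 4, 8, and 9 give e ≤ f, f < b, b ≤ e. Chaining: e ≤ f < b ≤ e, which forces e < e — impossible.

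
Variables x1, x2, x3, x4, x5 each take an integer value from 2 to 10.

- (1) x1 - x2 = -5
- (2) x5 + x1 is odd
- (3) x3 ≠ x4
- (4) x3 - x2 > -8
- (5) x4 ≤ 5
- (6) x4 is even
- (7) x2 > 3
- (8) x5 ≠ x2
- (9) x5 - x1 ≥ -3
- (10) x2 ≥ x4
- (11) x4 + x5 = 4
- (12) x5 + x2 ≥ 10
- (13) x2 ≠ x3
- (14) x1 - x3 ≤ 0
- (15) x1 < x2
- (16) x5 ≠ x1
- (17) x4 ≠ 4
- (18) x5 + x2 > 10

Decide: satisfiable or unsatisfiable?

Satisfiable

Setting (x1, x2, x3, x4, x5) = (5, 10, 5, 2, 2) satisfies everything: constraint 1: x1 - x2 = -5; constraint 4: x3 - x2 = -5, and the others follow.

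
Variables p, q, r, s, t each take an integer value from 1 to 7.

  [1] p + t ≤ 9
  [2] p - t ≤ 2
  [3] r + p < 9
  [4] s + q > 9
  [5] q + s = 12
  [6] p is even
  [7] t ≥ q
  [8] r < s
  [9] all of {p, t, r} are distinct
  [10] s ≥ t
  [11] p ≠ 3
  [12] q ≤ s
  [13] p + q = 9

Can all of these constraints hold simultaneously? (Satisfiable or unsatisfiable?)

Take p = 4, q = 5, r = 2, s = 7, t = 5. Then constraint 1: p + t = 9; constraint 2: p - t = -1; constraint 3: r + p = 6, and every other listed constraint is also met.

Satisfiable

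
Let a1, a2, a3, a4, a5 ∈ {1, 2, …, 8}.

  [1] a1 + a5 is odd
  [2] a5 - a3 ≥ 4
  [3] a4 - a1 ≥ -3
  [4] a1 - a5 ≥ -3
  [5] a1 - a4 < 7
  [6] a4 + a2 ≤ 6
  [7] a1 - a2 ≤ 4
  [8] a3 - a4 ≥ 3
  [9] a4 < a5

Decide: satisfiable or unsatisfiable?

Constraints 2, 3, 4, and 8 give a5 − a3 ≥ 4, a3 − a4 ≥ 3, a4 − a1 ≥ -3, a1 − a5 ≥ -3.
Adding all 4 inequalities: the left sides telescope to 0, and the right sides sum to 4 + 3 + (-3) + (-3) = 1. So 0 ≥ 1, which is false.

Unsatisfiable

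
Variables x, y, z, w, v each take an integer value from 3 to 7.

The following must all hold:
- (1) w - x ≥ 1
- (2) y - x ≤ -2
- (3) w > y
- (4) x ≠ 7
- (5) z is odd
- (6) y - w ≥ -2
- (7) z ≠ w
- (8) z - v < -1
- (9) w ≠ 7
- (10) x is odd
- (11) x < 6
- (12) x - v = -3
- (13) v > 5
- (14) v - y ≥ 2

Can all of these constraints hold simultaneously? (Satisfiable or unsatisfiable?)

Unsatisfiable

Constraints 1, 2, and 6 give w − x ≥ 1, x − y ≥ 2, y − w ≥ -2.
Adding all 3 inequalities: the left sides telescope to 0, and the right sides sum to 1 + 2 + (-2) = 1. So 0 ≥ 1, which is false.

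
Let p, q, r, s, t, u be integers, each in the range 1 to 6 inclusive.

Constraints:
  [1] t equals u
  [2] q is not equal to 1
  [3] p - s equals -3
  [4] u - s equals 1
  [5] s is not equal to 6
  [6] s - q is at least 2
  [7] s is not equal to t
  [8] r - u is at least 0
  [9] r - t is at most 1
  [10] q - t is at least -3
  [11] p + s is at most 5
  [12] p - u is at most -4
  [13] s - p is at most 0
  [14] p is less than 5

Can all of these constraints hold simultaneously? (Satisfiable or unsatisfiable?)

Unsatisfiable

Constraints 6, 8, 9, 10, 12, and 13 give q − t ≥ -3, t − r ≥ -1, r − u ≥ 0, u − p ≥ 4, p − s ≥ 0, s − q ≥ 2.
Adding all 6 inequalities: the left sides telescope to 0, and the right sides sum to (-3) + (-1) + 0 + 4 + 0 + 2 = 2. So 0 ≥ 2, which is false.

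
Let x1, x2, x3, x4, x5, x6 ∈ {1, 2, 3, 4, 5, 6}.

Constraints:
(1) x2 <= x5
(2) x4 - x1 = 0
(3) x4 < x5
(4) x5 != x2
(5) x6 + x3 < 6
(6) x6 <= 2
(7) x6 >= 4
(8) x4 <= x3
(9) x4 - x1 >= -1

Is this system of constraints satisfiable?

Unsatisfiable

From constraint 7: x6 ≥ 4. From constraint 6: x6 ≤ 2. But 2 < 4, so no value of x6 works.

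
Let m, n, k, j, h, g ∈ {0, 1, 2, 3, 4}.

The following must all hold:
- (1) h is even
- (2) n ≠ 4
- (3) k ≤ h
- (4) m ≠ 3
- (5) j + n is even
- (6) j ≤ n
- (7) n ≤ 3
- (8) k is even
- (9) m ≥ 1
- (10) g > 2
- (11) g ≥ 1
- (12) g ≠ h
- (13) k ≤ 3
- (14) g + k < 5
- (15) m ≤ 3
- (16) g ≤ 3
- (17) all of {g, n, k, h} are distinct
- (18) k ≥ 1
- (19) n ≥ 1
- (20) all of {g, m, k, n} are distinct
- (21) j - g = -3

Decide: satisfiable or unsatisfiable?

Constraints 7, 9, 11, 13, 15, 16, 18, and 19 confine each of g, m, k, n to the 3 values {1, …, 3}.
Constraint 20 requires all 4 of them to be distinct, but only 3 values are available — impossible by the pigeonhole principle.

Unsatisfiable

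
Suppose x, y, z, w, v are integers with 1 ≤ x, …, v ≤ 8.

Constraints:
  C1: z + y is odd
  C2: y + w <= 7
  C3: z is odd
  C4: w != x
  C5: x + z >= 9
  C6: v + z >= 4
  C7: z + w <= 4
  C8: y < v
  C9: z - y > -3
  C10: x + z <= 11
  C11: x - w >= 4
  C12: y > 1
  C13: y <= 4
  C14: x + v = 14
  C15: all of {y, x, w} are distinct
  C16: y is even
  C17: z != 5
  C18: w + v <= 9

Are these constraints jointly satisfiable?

Satisfiable

Try x = 8, y = 2, z = 1, w = 3, v = 6.
Check constraint 2: y + w = 5; constraint 5: x + z = 9; constraint 6: v + z = 7. The remaining constraints are straightforward to verify.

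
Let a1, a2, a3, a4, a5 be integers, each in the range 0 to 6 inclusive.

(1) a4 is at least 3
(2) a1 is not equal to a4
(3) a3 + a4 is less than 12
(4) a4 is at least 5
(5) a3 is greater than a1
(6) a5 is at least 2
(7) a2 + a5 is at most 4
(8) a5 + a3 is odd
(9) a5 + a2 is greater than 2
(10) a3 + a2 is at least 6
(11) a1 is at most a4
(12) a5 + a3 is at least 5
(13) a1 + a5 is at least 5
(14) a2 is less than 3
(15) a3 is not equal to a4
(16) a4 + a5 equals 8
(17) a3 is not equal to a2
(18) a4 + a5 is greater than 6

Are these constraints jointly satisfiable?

Setting (a1, a2, a3, a4, a5) = (3, 2, 5, 6, 2) satisfies everything: constraint 3: a3 + a4 = 11; constraint 7: a2 + a5 = 4; constraint 9: a5 + a2 = 4, and the others follow.

Satisfiable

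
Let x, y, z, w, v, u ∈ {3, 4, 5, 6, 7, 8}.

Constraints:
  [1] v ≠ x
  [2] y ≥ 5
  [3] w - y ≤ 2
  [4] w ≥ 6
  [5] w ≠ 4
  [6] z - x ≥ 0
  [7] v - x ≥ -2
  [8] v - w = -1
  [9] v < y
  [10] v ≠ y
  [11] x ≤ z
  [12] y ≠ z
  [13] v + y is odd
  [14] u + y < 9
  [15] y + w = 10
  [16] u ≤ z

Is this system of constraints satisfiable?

From constraint 2: y ≥ 5. From constraint 4: w ≥ 6. Hence y + w ≥ 11. But constraint 15 requires y + w = 10, and 10 < 11. Contradiction.

Unsatisfiable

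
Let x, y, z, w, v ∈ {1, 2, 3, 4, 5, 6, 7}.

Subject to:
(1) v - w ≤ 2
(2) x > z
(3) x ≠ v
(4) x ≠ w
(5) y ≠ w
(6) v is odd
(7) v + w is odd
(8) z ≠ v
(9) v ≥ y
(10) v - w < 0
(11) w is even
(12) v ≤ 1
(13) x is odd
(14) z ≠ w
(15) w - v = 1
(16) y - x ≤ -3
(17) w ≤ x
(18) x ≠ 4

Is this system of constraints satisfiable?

Take x = 7, y = 1, z = 4, w = 2, v = 1. Then constraint 1: v - w = -1; constraint 10: v - w = -1, and every other listed constraint is also met.

Satisfiable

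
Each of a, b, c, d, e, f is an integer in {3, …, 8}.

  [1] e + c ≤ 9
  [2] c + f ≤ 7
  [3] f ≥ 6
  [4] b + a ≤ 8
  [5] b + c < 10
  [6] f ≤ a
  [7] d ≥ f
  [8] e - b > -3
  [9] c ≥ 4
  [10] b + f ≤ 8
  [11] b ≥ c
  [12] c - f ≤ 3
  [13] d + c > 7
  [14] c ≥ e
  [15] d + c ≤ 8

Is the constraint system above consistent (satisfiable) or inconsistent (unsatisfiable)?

Unsatisfiable

From constraints 9 and 11: b ≥ c ≥ 4. From constraints 3 and 6: a ≥ f ≥ 6. Hence b + a ≥ 10. But constraint 4 requires b + a ≤ 8, and 8 < 10. Contradiction.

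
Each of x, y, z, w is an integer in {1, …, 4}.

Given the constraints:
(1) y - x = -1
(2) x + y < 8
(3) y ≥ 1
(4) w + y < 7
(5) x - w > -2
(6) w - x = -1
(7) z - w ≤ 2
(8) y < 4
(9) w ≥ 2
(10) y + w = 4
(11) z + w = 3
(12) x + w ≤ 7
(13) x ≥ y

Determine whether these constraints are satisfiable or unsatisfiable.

Try x = 3, y = 2, z = 1, w = 2.
Check constraint 1: y - x = -1; constraint 2: x + y = 5. The remaining constraints are straightforward to verify.

Satisfiable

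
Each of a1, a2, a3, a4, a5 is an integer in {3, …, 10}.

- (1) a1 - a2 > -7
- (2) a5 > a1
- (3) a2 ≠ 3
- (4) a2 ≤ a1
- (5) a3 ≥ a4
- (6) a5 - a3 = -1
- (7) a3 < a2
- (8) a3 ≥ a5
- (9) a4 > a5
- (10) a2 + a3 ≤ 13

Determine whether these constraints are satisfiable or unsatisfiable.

Constraints 2, 4, 5, 7, and 9 give a5 < a4, a4 ≤ a3, a3 < a2, a2 ≤ a1, a1 < a5. Chaining: a5 < a4 ≤ a3 < a2 ≤ a1 < a5, which forces a5 < a5 — impossible.

Unsatisfiable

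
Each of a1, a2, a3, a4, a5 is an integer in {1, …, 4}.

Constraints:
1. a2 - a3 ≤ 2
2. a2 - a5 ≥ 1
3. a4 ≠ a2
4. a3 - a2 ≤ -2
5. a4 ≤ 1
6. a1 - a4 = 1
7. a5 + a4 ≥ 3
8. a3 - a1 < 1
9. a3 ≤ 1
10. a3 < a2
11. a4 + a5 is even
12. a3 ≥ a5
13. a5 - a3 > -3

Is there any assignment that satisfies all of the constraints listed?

Unsatisfiable

From constraints 9 and 12: a5 ≤ a3 ≤ 1. From constraint 5: a4 ≤ 1. Hence a5 + a4 ≤ 2. But constraint 7 requires a5 + a4 ≥ 3, and 3 > 2. Contradiction.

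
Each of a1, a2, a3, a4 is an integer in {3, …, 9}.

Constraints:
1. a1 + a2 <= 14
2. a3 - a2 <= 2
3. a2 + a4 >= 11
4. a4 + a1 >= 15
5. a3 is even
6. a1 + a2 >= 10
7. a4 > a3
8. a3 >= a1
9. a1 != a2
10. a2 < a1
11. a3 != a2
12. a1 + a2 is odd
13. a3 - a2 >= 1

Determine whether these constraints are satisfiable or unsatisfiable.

Satisfiable

Try a1 = 6, a2 = 5, a3 = 6, a4 = 9.
Check constraint 1: a1 + a2 = 11; constraint 2: a3 - a2 = 1. The remaining constraints are straightforward to verify.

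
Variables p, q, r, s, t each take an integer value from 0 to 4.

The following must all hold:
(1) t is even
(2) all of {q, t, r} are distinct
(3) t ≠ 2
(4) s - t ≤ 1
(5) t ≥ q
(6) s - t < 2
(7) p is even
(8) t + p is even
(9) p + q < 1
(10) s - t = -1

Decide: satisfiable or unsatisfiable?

The assignment p = 0, q = 0, r = 1, s = 3, t = 4 works:
  constraint 4 holds since s - t = -1.
  constraint 6 holds since s - t = -1.
The rest check out directly.

Satisfiable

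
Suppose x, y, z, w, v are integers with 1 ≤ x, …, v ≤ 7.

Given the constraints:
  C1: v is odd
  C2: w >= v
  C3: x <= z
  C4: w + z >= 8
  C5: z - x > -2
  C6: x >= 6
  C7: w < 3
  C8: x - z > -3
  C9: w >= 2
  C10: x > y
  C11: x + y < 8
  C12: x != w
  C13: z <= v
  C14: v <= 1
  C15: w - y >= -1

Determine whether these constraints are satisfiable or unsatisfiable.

From constraints 3 and 6: z ≥ x and x ≥ 6, so z ≥ 6. From constraints 13 and 14: z ≤ v and v ≤ 1, so z ≤ 1. But 1 < 6, so no value of z works.

Unsatisfiable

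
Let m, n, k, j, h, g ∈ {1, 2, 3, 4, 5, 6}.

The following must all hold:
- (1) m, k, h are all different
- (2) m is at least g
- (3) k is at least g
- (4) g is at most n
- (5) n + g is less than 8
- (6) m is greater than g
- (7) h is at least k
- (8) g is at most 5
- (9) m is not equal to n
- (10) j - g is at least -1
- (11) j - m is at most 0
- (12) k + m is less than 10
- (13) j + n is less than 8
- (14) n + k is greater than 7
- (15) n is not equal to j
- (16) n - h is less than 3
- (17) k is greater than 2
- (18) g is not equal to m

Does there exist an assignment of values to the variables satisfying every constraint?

One satisfying assignment is m = 3, n = 6, k = 4, j = 1, h = 5, g = 1.
For the less obvious constraints — constraint 5: n + g = 7; constraint 10: j - g = 0 — and the others hold by inspection.

Satisfiable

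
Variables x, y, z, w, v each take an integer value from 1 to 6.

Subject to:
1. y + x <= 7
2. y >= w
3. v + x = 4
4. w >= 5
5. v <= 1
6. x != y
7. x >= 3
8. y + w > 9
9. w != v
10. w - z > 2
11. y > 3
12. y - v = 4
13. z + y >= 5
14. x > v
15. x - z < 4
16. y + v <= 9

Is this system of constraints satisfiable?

Unsatisfiable

From constraints 2 and 4: y ≥ w ≥ 5. From constraint 7: x ≥ 3. Hence y + x ≥ 8. But constraint 1 requires y + x ≤ 7, and 7 < 8. Contradiction.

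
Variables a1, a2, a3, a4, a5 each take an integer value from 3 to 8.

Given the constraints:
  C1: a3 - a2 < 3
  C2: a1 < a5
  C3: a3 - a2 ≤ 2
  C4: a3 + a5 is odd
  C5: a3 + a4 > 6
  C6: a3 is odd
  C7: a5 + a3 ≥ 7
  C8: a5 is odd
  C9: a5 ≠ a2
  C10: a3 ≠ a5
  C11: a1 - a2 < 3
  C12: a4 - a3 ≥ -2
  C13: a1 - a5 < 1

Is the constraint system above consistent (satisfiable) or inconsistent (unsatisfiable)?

Constraint 6 makes a3 odd and constraint 8 makes a5 odd, so a3 + a5 must be even. Constraint 4 says a3 + a5 is odd — contradiction.

Unsatisfiable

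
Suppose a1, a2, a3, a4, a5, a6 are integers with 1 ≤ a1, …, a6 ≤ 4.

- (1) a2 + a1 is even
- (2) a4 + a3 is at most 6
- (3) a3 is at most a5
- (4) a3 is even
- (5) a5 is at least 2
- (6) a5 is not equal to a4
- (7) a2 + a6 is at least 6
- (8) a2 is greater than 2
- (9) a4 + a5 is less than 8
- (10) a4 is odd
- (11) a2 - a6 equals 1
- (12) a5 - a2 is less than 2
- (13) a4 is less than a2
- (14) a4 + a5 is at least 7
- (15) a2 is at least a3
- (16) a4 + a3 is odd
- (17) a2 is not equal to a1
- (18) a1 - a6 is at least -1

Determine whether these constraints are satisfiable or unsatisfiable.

Try a1 = 2, a2 = 4, a3 = 2, a4 = 3, a5 = 4, a6 = 3.
Check constraint 2: a4 + a3 = 5; constraint 7: a2 + a6 = 7. The remaining constraints are straightforward to verify.

Satisfiable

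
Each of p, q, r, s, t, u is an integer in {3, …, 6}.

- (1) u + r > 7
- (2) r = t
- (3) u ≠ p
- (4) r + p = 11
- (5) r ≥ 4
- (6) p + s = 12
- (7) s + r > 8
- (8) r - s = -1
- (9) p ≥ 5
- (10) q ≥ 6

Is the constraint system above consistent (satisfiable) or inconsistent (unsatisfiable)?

Try p = 6, q = 6, r = 5, s = 6, t = 5, u = 5.
Check constraint 1: u + r = 10; constraint 4: r + p = 11. The remaining constraints are straightforward to verify.

Satisfiable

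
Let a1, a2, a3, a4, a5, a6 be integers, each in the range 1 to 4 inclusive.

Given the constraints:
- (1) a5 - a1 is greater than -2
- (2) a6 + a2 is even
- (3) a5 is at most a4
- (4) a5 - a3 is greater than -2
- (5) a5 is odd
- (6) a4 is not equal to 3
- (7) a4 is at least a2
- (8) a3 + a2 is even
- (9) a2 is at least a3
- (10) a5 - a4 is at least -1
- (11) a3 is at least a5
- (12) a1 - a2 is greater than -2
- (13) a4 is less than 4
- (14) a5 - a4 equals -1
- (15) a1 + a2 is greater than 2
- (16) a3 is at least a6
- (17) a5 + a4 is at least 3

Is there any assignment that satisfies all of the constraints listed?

Satisfiable

Setting (a1, a2, a3, a4, a5, a6) = (2, 1, 1, 2, 1, 1) satisfies everything: constraint 1: a5 - a1 = -1; constraint 4: a5 - a3 = 0; constraint 10: a5 - a4 = -1, and the others follow.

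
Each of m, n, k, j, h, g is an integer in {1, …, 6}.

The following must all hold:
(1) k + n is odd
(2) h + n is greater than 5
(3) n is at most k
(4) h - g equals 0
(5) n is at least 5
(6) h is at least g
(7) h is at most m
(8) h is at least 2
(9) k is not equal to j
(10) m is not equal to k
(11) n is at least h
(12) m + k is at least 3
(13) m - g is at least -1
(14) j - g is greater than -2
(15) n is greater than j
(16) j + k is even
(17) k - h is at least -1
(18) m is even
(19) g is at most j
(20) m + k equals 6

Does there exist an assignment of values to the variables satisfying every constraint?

Unsatisfiable

From constraints 7 and 8: m ≥ h ≥ 2. From constraints 3 and 5: k ≥ n ≥ 5. Hence m + k ≥ 7. But constraint 20 requires m + k = 6, and 6 < 7. Contradiction.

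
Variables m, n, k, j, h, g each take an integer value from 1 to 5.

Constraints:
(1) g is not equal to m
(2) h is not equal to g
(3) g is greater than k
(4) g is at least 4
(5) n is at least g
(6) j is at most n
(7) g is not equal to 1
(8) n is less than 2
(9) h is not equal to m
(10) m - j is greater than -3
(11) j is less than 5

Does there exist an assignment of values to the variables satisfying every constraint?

Unsatisfiable

From constraints 4 and 5: n ≥ g and g ≥ 4, so n ≥ 4. From constraint 8: n ≤ 1. But 1 < 4, so no value of n works.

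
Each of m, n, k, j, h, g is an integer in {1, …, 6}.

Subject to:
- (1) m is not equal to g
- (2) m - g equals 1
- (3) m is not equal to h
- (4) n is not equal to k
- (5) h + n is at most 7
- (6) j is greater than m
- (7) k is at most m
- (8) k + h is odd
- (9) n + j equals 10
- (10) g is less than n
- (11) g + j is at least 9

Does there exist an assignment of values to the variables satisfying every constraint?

Satisfiable

Take m = 4, n = 4, k = 2, j = 6, h = 3, g = 3. Then constraint 2: m - g = 1; constraint 5: h + n = 7, and every other listed constraint is also met.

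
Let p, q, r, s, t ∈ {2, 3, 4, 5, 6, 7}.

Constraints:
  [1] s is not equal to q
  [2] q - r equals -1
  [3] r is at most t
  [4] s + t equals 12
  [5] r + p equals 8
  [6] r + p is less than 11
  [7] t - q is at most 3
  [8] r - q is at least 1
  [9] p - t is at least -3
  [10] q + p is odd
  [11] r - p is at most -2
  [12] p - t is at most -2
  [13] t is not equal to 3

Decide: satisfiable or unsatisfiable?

Unsatisfiable

Constraints 7, 8, 11, and 12 give q − t ≥ -3, t − p ≥ 2, p − r ≥ 2, r − q ≥ 1.
Adding all 4 inequalities: the left sides telescope to 0, and the right sides sum to (-3) + 2 + 2 + 1 = 2. So 0 ≥ 2, which is false.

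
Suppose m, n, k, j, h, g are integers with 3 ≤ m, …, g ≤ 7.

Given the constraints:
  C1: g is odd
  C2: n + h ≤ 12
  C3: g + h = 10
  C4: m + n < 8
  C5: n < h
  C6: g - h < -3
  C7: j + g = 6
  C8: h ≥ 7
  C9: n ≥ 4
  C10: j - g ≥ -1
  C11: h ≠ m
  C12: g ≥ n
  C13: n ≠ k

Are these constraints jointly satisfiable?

Unsatisfiable

From constraints 9 and 12: g ≥ n ≥ 4. From constraint 8: h ≥ 7. Hence g + h ≥ 11. But constraint 3 requires g + h = 10, and 10 < 11. Contradiction.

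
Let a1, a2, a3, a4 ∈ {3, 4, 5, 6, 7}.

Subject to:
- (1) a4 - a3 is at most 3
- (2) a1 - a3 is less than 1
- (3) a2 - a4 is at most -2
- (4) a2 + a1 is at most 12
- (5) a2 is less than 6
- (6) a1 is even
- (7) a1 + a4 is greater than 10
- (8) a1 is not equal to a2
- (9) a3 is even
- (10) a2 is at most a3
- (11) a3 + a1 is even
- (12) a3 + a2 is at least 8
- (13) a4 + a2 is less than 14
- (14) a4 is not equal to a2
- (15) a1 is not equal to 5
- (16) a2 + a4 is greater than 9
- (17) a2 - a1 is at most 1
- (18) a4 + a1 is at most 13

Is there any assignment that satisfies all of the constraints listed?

Satisfiable

Take a1 = 4, a2 = 5, a3 = 6, a4 = 7. Then constraint 1: a4 - a3 = 1; constraint 2: a1 - a3 = -2; constraint 3: a2 - a4 = -2, and every other listed constraint is also met.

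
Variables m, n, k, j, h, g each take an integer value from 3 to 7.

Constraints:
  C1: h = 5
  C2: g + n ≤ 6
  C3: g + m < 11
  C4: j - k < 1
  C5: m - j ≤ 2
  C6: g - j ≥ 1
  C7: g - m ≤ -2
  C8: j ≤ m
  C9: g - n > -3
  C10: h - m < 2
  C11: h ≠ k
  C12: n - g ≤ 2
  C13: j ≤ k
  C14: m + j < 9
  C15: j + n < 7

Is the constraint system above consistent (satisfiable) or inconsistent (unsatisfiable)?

Unsatisfiable

Constraints 5, 6, and 7 give g − j ≥ 1, j − m ≥ -2, m − g ≥ 2.
Adding all 3 inequalities: the left sides telescope to 0, and the right sides sum to 1 + (-2) + 2 = 1. So 0 ≥ 1, which is false.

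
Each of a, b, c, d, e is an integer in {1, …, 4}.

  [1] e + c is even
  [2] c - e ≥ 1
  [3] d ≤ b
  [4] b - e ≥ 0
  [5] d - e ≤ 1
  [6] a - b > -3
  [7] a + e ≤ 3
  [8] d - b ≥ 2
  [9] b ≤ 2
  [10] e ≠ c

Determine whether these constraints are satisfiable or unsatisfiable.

Unsatisfiable

Constraints 4, 5, and 8 give d − b ≥ 2, b − e ≥ 0, e − d ≥ -1.
Adding all 3 inequalities: the left sides telescope to 0, and the right sides sum to 2 + 0 + (-1) = 1. So 0 ≥ 1, which is false.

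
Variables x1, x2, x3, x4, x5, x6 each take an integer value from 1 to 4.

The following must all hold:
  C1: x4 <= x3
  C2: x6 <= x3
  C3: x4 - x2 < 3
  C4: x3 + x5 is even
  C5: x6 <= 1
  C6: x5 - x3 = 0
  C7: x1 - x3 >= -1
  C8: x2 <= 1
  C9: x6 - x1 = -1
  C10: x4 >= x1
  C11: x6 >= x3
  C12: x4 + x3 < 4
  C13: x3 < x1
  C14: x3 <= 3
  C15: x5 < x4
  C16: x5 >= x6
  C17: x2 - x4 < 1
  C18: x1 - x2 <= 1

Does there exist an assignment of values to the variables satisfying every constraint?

Unsatisfiable

Constraints 1, 10, and 13 give x3 < x1, x1 ≤ x4, x4 ≤ x3. Chaining: x3 < x1 ≤ x4 ≤ x3, which forces x3 < x3 — impossible.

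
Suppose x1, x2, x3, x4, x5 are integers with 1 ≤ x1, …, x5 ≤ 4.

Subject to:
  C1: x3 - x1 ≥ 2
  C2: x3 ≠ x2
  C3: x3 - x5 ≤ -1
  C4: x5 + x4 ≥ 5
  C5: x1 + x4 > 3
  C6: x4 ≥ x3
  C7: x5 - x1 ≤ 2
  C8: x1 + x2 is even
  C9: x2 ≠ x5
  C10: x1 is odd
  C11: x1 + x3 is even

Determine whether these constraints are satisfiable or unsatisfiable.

Constraints 1, 3, and 7 give x5 − x3 ≥ 1, x3 − x1 ≥ 2, x1 − x5 ≥ -2.
Adding all 3 inequalities: the left sides telescope to 0, and the right sides sum to 1 + 2 + (-2) = 1. So 0 ≥ 1, which is false.

Unsatisfiable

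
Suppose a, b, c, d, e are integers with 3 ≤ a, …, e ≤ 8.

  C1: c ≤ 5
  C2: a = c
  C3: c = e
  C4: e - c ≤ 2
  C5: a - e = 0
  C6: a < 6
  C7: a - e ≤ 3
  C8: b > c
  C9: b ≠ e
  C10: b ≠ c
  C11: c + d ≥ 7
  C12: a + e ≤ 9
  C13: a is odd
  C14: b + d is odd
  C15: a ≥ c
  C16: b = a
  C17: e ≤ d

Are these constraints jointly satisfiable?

From constraints 2, 3, and 16, b = a = c = e, so b = e. But constraint 9 says b ≠ e. Contradiction.

Unsatisfiable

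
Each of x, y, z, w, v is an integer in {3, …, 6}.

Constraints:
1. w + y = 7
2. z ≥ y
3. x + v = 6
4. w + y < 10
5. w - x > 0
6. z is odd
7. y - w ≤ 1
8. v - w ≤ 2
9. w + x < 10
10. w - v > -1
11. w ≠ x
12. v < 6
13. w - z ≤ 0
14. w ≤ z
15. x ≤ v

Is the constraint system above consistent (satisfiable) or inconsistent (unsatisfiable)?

Try x = 3, y = 3, z = 5, w = 4, v = 3.
Check constraint 1: w + y = 7; constraint 3: x + v = 6; constraint 4: w + y = 7. The remaining constraints are straightforward to verify.

Satisfiable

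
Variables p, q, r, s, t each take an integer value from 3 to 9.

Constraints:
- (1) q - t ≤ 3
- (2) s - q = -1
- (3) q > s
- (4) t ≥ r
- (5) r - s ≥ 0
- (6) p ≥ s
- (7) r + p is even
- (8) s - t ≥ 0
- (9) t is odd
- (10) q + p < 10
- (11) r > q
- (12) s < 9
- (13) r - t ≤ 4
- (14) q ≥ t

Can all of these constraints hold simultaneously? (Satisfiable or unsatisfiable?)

Unsatisfiable

Constraints 3, 4, 8, and 11 give s < q, q < r, r ≤ t, t ≤ s. Chaining: s < q < r ≤ t ≤ s, which forces s < s — impossible.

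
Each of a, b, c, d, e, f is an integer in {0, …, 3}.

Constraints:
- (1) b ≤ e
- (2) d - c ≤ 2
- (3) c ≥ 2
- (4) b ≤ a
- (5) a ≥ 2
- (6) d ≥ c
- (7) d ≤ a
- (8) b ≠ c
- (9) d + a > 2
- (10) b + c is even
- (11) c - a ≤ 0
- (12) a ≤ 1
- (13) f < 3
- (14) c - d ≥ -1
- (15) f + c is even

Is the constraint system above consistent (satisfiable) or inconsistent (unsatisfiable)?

Unsatisfiable

From constraints 3 and 6: d ≥ c and c ≥ 2, so d ≥ 2. From constraints 7 and 12: d ≤ a and a ≤ 1, so d ≤ 1. But 1 < 2, so no value of d works.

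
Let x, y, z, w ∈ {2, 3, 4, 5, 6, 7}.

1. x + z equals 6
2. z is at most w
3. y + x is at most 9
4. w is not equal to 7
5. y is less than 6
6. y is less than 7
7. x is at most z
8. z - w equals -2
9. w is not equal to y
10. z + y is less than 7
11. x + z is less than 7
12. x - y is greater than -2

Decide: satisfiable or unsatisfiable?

Satisfiable

One satisfying assignment is x = 3, y = 3, z = 3, w = 5.
For the less obvious constraints — constraint 1: x + z = 6; constraint 3: y + x = 6 — and the others hold by inspection.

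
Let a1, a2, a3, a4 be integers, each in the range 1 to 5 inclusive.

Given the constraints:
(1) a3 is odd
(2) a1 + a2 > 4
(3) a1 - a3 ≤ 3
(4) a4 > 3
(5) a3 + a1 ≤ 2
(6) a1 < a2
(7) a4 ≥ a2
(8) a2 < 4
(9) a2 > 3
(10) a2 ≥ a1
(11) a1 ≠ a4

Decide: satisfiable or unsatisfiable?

From constraint 9: a2 ≥ 4. From constraint 8: a2 ≤ 3. But 3 < 4, so no value of a2 works.

Unsatisfiable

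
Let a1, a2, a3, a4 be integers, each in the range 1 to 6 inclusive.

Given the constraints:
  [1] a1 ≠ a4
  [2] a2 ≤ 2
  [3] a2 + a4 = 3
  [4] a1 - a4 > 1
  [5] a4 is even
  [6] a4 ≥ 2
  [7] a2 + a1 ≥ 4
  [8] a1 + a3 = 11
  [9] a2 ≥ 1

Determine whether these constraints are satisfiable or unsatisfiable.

Satisfiable

Setting (a1, a2, a3, a4) = (6, 1, 5, 2) satisfies everything: constraint 3: a2 + a4 = 3; constraint 4: a1 - a4 = 4, and the others follow.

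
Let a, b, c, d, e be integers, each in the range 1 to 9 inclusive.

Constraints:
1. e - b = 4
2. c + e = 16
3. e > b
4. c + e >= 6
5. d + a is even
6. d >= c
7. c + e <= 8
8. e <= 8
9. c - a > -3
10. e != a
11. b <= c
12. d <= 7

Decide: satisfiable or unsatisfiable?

Unsatisfiable

From constraints 6 and 12: c ≤ d ≤ 7. From constraint 8: e ≤ 8. Hence c + e ≤ 15. But constraint 2 requires c + e = 16, and 16 > 15. Contradiction.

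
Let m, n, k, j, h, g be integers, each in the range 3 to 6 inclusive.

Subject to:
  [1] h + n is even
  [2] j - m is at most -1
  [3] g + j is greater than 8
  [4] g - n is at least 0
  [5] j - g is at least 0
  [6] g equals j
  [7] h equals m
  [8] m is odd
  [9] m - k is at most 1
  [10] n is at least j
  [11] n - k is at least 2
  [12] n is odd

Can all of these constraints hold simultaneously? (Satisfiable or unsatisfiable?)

Unsatisfiable

Constraints 2, 4, 5, 9, and 11 give m − j ≥ 1, j − g ≥ 0, g − n ≥ 0, n − k ≥ 2, k − m ≥ -1.
Adding all 5 inequalities: the left sides telescope to 0, and the right sides sum to 1 + 0 + 0 + 2 + (-1) = 2. So 0 ≥ 2, which is false.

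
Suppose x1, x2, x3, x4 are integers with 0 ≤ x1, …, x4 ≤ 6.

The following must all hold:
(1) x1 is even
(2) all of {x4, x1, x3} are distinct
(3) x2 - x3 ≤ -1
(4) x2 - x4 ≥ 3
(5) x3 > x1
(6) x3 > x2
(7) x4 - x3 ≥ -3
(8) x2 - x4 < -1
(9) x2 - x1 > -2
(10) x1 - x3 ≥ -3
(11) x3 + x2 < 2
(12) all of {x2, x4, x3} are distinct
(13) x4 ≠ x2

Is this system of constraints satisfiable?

Unsatisfiable

Constraints 3, 4, and 7 give x2 − x4 ≥ 3, x4 − x3 ≥ -3, x3 − x2 ≥ 1.
Adding all 3 inequalities: the left sides telescope to 0, and the right sides sum to 3 + (-3) + 1 = 1. So 0 ≥ 1, which is false.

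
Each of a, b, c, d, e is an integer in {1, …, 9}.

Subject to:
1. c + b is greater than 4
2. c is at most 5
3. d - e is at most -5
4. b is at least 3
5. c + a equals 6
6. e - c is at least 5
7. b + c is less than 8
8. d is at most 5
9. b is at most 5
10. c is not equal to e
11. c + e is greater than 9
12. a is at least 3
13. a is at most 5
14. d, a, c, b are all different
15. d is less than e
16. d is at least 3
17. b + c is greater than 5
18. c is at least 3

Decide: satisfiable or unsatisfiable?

Constraints 2, 4, 8, 9, 12, 13, 16, and 18 confine each of d, a, c, b to the 3 values {3, …, 5}.
Constraint 14 requires all 4 of them to be distinct, but only 3 values are available — impossible by the pigeonhole principle.

Unsatisfiable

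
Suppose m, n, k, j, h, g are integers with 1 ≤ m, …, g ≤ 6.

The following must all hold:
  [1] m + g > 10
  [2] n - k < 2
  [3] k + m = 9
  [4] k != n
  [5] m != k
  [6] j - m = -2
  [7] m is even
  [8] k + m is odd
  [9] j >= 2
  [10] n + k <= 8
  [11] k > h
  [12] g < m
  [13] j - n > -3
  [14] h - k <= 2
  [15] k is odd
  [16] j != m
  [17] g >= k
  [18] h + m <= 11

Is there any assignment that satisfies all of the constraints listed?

Setting (m, n, k, j, h, g) = (6, 4, 3, 4, 2, 5) satisfies everything: constraint 1: m + g = 11; constraint 2: n - k = 1, and the others follow.

Satisfiable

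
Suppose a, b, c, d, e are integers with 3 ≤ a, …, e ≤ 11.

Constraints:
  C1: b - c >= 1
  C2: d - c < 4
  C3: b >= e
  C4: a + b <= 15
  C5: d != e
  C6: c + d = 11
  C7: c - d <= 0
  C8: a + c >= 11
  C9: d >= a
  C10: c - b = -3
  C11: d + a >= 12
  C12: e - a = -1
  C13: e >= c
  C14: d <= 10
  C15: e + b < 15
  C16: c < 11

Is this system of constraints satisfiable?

Try a = 6, b = 8, c = 5, d = 6, e = 5.
Check constraint 1: b - c = 3; constraint 2: d - c = 1; constraint 4: a + b = 14. The remaining constraints are straightforward to verify.

Satisfiable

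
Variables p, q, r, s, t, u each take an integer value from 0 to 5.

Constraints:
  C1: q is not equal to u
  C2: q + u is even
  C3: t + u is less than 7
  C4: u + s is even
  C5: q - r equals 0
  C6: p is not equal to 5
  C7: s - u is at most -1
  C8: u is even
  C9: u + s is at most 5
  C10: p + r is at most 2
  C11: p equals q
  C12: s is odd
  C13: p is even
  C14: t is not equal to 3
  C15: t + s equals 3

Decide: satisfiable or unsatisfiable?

Unsatisfiable

Constraint 8 makes u even and constraint 12 makes s odd, so u + s must be odd. Constraint 4 says u + s is even — contradiction.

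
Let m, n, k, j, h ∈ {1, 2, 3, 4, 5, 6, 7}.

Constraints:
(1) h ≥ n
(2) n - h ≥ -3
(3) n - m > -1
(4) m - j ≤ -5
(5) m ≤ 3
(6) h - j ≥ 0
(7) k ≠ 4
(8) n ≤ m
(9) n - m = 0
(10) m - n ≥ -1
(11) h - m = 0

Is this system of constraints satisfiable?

Constraints 2, 4, 6, and 10 give h − j ≥ 0, j − m ≥ 5, m − n ≥ -1, n − h ≥ -3.
Adding all 4 inequalities: the left sides telescope to 0, and the right sides sum to 0 + 5 + (-1) + (-3) = 1. So 0 ≥ 1, which is false.

Unsatisfiable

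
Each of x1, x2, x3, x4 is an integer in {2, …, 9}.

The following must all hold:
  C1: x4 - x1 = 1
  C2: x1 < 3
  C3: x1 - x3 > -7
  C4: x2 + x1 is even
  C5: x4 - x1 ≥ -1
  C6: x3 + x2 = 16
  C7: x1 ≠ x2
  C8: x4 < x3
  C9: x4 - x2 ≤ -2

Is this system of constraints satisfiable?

Take x1 = 2, x2 = 8, x3 = 8, x4 = 3. Then constraint 1: x4 - x1 = 1; constraint 3: x1 - x3 = -6; constraint 5: x4 - x1 = 1, and every other listed constraint is also met.

Satisfiable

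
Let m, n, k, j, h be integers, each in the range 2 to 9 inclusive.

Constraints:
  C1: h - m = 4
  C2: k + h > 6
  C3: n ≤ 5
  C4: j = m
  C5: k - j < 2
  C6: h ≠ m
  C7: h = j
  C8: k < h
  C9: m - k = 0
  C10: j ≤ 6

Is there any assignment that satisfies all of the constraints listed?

From constraints 4 and 7, h = j = m, so h = m. But constraint 6 says h ≠ m. Contradiction.

Unsatisfiable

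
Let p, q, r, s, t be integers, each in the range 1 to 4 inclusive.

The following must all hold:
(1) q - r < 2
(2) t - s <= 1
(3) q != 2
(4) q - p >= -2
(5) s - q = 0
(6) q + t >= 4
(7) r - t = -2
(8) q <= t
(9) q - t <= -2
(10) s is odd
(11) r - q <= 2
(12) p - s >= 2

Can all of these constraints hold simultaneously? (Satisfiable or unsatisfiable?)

Unsatisfiable

Constraints 2, 4, 9, and 12 give t − q ≥ 2, q − p ≥ -2, p − s ≥ 2, s − t ≥ -1.
Adding all 4 inequalities: the left sides telescope to 0, and the right sides sum to 2 + (-2) + 2 + (-1) = 1. So 0 ≥ 1, which is false.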